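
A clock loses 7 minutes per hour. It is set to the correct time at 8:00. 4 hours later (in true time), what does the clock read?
For every 60 true minutes, the faulty clock advances 60 - 7 = 53 minutes.
True elapsed: 4 hours = 240 minutes.
Faulty clock advances: 240 x 53/60 = 212 minutes (drift: 28 minutes behind).
Shown time: 8:00 + 212 minutes = 11:32.

Final answer: 11:32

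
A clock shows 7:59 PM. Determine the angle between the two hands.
Hour hand position: 7 x 30 + 59 x 0.5 = 239.5 degrees
Minute hand position: 59 x 6 = 354 degrees
Difference: |239.5 - 354| = 114.5 degrees
The angle between the hands is 114.5 degrees

Final answer: 114.5 degrees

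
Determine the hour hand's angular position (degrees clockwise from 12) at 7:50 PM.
The hour hand moves 30 degrees per hour and 0.5 degrees per minute.
At 7:50: (7) x 30 + 50 x 0.5 = 210 + 25 = 235 degrees

Final answer: 235 degrees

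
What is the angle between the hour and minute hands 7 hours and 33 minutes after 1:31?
First find the time 7 hours and 33 minutes after 1:31.
Total minutes: 1 x 60 + 31 + 7 x 60 + 33 = 544.
544 mod 720 = 544 minutes = 9:04.
Now compute the angle at 9:04:
Hour hand: 9 x 30 + 4 x 0.5 = 272 degrees
Minute hand: 4 x 6 = 24 degrees
Difference: |272 - 24| = 248 degrees
Smaller angle: 360 - 248 = 112 degrees

Final answer: 112 degrees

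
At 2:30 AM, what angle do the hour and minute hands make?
Hour hand position: 2 x 30 + 30 x 0.5 = 75 degrees
Minute hand position: 30 x 6 = 180 degrees
Difference: |75 - 180| = 105 degrees
The angle between the hands is 105 degrees

Final answer: 105 degrees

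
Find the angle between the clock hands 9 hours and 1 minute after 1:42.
First find the time 9 hours and 1 minute after 1:42.
Total minutes: 1 x 60 + 42 + 9 x 60 + 1 = 643.
643 mod 720 = 643 minutes = 10:43.
Now compute the angle at 10:43:
Hour hand: 10 x 30 + 43 x 0.5 = 321.5 degrees
Minute hand: 43 x 6 = 258 degrees
Difference: |321.5 - 258| = 63.5 degrees
The angle is 63.5 degrees

Final answer: 63.5 degrees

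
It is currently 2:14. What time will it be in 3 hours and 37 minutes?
Starting time: 2:14
Adding 37 minutes to 14 minutes: 14 + 37 = 51 minutes
Adding 3 hours: 2 + 3 = 5
Final time: 5:51

Final answer: 5:51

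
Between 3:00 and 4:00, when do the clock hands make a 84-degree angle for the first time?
At t minutes past 3:00, the hour hand is at 30 x 3 + 0.5t degrees and the minute hand is at 6t degrees.
The smaller angle between them is 84 degrees when |30H - 5.5t| = 84 or |30H - 5.5t| = 276.
With H = 3, solve 30 x 3 - 5.5t = +/- target for each target:
  t = (30 x 3 - 84) / 5.5 = 1.09
  t = (30 x 3 + 84) / 5.5 = 31.64
  t = (30 x 3 - 276) / 5.5 = -33.82 (outside (0, 60))
  t = (30 x 3 + 276) / 5.5 = 66.55 (outside (0, 60))
Valid solutions in (0, 60): {1.09, 31.64} minutes.
The first occurrence is t = 1.09 minutes.
The hands form a 84-degree angle at 1.09 minutes past 3:00.

Final answer: 1.09 minutes past 3:00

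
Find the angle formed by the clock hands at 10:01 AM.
Hour hand position: 10 x 30 + 1 x 0.5 = 300.5 degrees
Minute hand position: 1 x 6 = 6 degrees
Difference: |300.5 - 6| = 294.5 degrees
Since 294.5 > 180, the smaller angle is 360 - 294.5 = 65.5 degrees

Final answer: 65.5 degrees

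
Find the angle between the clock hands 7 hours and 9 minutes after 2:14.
First find the time 7 hours and 9 minutes after 2:14.
Total minutes: 2 x 60 + 14 + 7 x 60 + 9 = 563.
563 mod 720 = 563 minutes = 9:23.
Now compute the angle at 9:23:
Hour hand: 9 x 30 + 23 x 0.5 = 281.5 degrees
Minute hand: 23 x 6 = 138 degrees
Difference: |281.5 - 138| = 143.5 degrees
The angle is 143.5 degrees

Final answer: 143.5 degrees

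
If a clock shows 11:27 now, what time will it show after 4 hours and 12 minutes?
Starting time: 11:27
Adding 12 minutes to 27 minutes: 27 + 12 = 39 minutes
Adding 4 hours: 11 + 4 = 15 - 12 = 3
Final time: 3:39

Final answer: 3:39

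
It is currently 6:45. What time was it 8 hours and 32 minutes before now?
Starting time: 6:45 = 405 total minutes past 12:00
Subtracting: 8 hours and 32 minutes = 512 minutes
405 - 512 = -107 (negative, add 12 hours = 720) = 613 minutes
= 10 hours and 13 minutes past 12:00 = 10:13

Final answer: 10:13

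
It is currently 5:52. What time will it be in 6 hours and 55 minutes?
Starting time: 5:52
Adding 55 minutes to 52 minutes: 52 + 55 = 107 minutes = 1 hour and 47 minutes
Adding 6 hours: 5 + 6 + 1 (carry) = 12
Final time: 12:47

Final answer: 12:47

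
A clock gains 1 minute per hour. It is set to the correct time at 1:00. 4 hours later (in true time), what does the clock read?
For every 60 true minutes, the faulty clock advances 60 + 1 = 61 minutes.
True elapsed: 4 hours = 240 minutes.
Faulty clock advances: 240 x 61/60 = 244 minutes (drift: 4 minutes ahead).
Shown time: 1:00 + 244 minutes = 5:04.

Final answer: 5:04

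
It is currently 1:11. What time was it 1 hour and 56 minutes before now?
Starting time: 1:11 = 71 total minutes past 12:00
Subtracting: 1 hour and 56 minutes = 116 minutes
71 - 116 = -45 (negative, add 12 hours = 720) = 675 minutes
= 11 hours and 15 minutes past 12:00 = 11:15

Final answer: 11:15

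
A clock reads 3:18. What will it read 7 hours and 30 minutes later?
Starting time: 3:18
Adding 30 minutes to 18 minutes: 18 + 30 = 48 minutes
Adding 7 hours: 3 + 7 = 10
Final time: 10:48

Final answer: 10:48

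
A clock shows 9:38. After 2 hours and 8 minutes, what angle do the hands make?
First find the time 2 hours and 8 minutes after 9:38.
Total minutes: 9 x 60 + 38 + 2 x 60 + 8 = 706.
706 mod 720 = 706 minutes = 11:46.
Now compute the angle at 11:46:
Hour hand: 11 x 30 + 46 x 0.5 = 353 degrees
Minute hand: 46 x 6 = 276 degrees
Difference: |353 - 276| = 77 degrees
The angle is 77 degrees

Final answer: 77 degrees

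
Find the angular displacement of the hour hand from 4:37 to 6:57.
The hour hand moves 0.5 degrees per minute.
Time elapsed: 6:57 - 4:37 = 140 minutes
Angular displacement: 140 x 0.5 = 70 degrees

Final answer: 70 degrees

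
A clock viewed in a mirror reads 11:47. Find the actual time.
Reflection across the vertical (12-6) axis maps a hand at angle A degrees to (360 - A) degrees, which sends a reading of T minutes past 12:00 to (720 - T) minutes past 12:00.
Mirror reads 11:47 = 707 minutes past 12:00.
Actual time: (720 - 707) mod 720 = 13 minutes = 12:13.

Final answer: 12:13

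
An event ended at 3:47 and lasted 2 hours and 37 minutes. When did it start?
Starting time: 3:47 = 227 total minutes past 12:00
Subtracting: 2 hours and 37 minutes = 157 minutes
227 - 157 = 70 minutes
= 1 hour and 10 minutes past 12:00 = 1:10

Final answer: 1:10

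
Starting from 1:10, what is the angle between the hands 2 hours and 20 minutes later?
First find the time 2 hours and 20 minutes after 1:10.
Total minutes: 1 x 60 + 10 + 2 x 60 + 20 = 210.
210 mod 720 = 210 minutes = 3:30.
Now compute the angle at 3:30:
Hour hand: 3 x 30 + 30 x 0.5 = 105 degrees
Minute hand: 30 x 6 = 180 degrees
Difference: |105 - 180| = 75 degrees
The angle is 75 degrees

Final answer: 75 degrees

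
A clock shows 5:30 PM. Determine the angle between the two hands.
Hour hand position: 5 x 30 + 30 x 0.5 = 165 degrees
Minute hand position: 30 x 6 = 180 degrees
Difference: |165 - 180| = 15 degrees
The angle between the hands is 15 degrees

Final answer: 15 degrees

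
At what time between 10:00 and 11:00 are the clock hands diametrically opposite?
For hands to be 180 degrees apart: |30H - 5.5t| = 180
With H = 10: t = (30 x 10 + 180)/5.5 = 87.27 or t = (30 x 10 - 180)/5.5 = 21.82
First valid solution (0 < t < 60): t = 21.82 minutes
The hands are opposite at 21.82 minutes past 10:00.

Final answer: 21.82 minutes past 10:00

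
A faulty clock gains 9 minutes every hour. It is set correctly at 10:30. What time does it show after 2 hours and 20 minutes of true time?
For every 60 true minutes, the faulty clock advances 60 + 9 = 69 minutes.
True elapsed: 2 hours and 20 minutes = 140 minutes.
Faulty clock advances: 140 x 69/60 = 161 minutes (drift: 21 minutes ahead).
Shown time: 10:30 + 161 minutes = 1:11.

Final answer: 1:11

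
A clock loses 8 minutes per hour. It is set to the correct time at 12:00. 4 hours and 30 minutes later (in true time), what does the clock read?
For every 60 true minutes, the faulty clock advances 60 - 8 = 52 minutes.
True elapsed: 4 hours and 30 minutes = 270 minutes.
Faulty clock advances: 270 x 52/60 = 234 minutes (drift: 36 minutes behind).
Shown time: 12:00 + 234 minutes = 3:54.

Final answer: 3:54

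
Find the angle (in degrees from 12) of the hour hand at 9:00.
The hour hand moves 30 degrees per hour and 0.5 degrees per minute.
At 9:00: (9) x 30 + 0 x 0.5 = 270 + 0 = 270 degrees

Final answer: 270 degrees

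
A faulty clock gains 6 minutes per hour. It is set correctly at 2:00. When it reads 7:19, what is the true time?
For every 60 true minutes, the faulty clock advances 66 minutes, so 1 faulty-clock minute corresponds to 60/66 true minutes.
From 2:00 to 7:19 on the faulty dial is 319 minutes.
True elapsed: 319 x 60/66 = 290 minutes = 4 hours and 50 minutes.
True time: 2:00 + 4 hours and 50 minutes = 6:50.

Final answer: 6:50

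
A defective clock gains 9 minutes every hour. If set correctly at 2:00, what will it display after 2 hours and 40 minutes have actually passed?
For every 60 true minutes, the faulty clock advances 60 + 9 = 69 minutes.
True elapsed: 2 hours and 40 minutes = 160 minutes.
Faulty clock advances: 160 x 69/60 = 184 minutes (drift: 24 minutes ahead).
Shown time: 2:00 + 184 minutes = 5:04.

Final answer: 5:04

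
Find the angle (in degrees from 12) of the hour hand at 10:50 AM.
The hour hand moves 30 degrees per hour and 0.5 degrees per minute.
At 10:50: (10) x 30 + 50 x 0.5 = 300 + 25 = 325 degrees

Final answer: 325 degrees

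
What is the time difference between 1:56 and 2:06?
From 1:56 to 2:06:
(2 x 60 + 6) - (1 x 60 + 56) = 126 - 116 = 10 minutes
= 10 minutes

Final answer: 10 minutes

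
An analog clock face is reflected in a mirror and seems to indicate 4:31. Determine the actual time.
Reflection across the vertical (12-6) axis maps a hand at angle A degrees to (360 - A) degrees, which sends a reading of T minutes past 12:00 to (720 - T) minutes past 12:00.
Mirror reads 4:31 = 271 minutes past 12:00.
Actual time: (720 - 271) mod 720 = 449 minutes = 7:29.

Final answer: 7:29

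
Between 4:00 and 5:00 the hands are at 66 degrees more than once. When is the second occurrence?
At t minutes past 4:00, the hour hand is at 30 x 4 + 0.5t degrees and the minute hand is at 6t degrees.
The smaller angle between them is 66 degrees when |30H - 5.5t| = 66 or |30H - 5.5t| = 294.
With H = 4, solve 30 x 4 - 5.5t = +/- target for each target:
  t = (30 x 4 - 66) / 5.5 = 9.82
  t = (30 x 4 + 66) / 5.5 = 33.82
  t = (30 x 4 - 294) / 5.5 = -31.64 (outside (0, 60))
  t = (30 x 4 + 294) / 5.5 = 75.27 (outside (0, 60))
Valid solutions in (0, 60): {9.82, 33.82} minutes.
The second occurrence is t = 33.82 minutes.
The hands form a 66-degree angle at 33.82 minutes past 4:00.

Final answer: 33.82 minutes past 4:00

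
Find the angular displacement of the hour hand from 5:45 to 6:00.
The hour hand moves 0.5 degrees per minute.
Time elapsed: 6:00 - 5:45 = 15 minutes
Angular displacement: 15 x 0.5 = 7.5 degrees

Final answer: 7.5 degrees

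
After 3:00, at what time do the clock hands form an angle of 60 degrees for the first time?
At t minutes past 3:00, the hour hand is at 30 x 3 + 0.5t degrees and the minute hand is at 6t degrees.
The smaller angle between them is 60 degrees when |30H - 5.5t| = 60 or |30H - 5.5t| = 300.
With H = 3, solve 30 x 3 - 5.5t = +/- target for each target:
  t = (30 x 3 - 60) / 5.5 = 5.45
  t = (30 x 3 + 60) / 5.5 = 27.27
  t = (30 x 3 - 300) / 5.5 = -38.18 (outside (0, 60))
  t = (30 x 3 + 300) / 5.5 = 70.91 (outside (0, 60))
Valid solutions in (0, 60): {5.45, 27.27} minutes.
The first occurrence is t = 5.45 minutes.
The hands form a 60-degree angle at 5.45 minutes past 3:00.

Final answer: 5.45 minutes past 3:00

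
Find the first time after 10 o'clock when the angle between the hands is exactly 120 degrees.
At t minutes past 10:00, the hour hand is at 30 x 10 + 0.5t degrees and the minute hand is at 6t degrees.
The smaller angle between them is 120 degrees when |30H - 5.5t| = 120 or |30H - 5.5t| = 240.
With H = 10, solve 30 x 10 - 5.5t = +/- target for each target:
  t = (30 x 10 - 120) / 5.5 = 32.73
  t = (30 x 10 + 120) / 5.5 = 76.36 (outside (0, 60))
  t = (30 x 10 - 240) / 5.5 = 10.91
  t = (30 x 10 + 240) / 5.5 = 98.18 (outside (0, 60))
Valid solutions in (0, 60): {10.91, 32.73} minutes.
The first occurrence is t = 10.91 minutes.
The hands form a 120-degree angle at 10.91 minutes past 10:00.

Final answer: 10.91 minutes past 10:00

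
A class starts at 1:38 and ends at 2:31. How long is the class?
From 1:38 to 2:31:
(2 x 60 + 31) - (1 x 60 + 38) = 151 - 98 = 53 minutes
= 53 minutes

Final answer: 53 minutes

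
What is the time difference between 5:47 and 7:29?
From 5:47 to 7:29:
(7 x 60 + 29) - (5 x 60 + 47) = 449 - 347 = 102 minutes
= 1 hour and 42 minutes

Final answer: 1 hour and 42 minutes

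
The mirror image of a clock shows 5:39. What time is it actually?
Reflection across the vertical (12-6) axis maps a hand at angle A degrees to (360 - A) degrees, which sends a reading of T minutes past 12:00 to (720 - T) minutes past 12:00.
Mirror reads 5:39 = 339 minutes past 12:00.
Actual time: (720 - 339) mod 720 = 381 minutes = 6:21.

Final answer: 6:21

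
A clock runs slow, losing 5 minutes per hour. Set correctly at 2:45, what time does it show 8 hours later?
For every 60 true minutes, the faulty clock advances 60 - 5 = 55 minutes.
True elapsed: 8 hours = 480 minutes.
Faulty clock advances: 480 x 55/60 = 440 minutes (drift: 40 minutes behind).
Shown time: 2:45 + 440 minutes = 10:05.

Final answer: 10:05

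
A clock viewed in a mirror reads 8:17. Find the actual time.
Reflection across the vertical (12-6) axis maps a hand at angle A degrees to (360 - A) degrees, which sends a reading of T minutes past 12:00 to (720 - T) minutes past 12:00.
Mirror reads 8:17 = 497 minutes past 12:00.
Actual time: (720 - 497) mod 720 = 223 minutes = 3:43.

Final answer: 3:43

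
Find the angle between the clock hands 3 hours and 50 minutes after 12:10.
First find the time 3 hours and 50 minutes after 12:10.
Total minutes: 12 x 60 + 10 + 3 x 60 + 50 = 960.
960 mod 720 = 240 minutes = 4:00.
Now compute the angle at 4:00:
Hour hand: 4 x 30 + 0 x 0.5 = 120 degrees
Minute hand: 0 x 6 = 0 degrees
Difference: |120 - 0| = 120 degrees
The angle is 120 degrees

Final answer: 120 degrees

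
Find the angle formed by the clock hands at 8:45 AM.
Hour hand position: 8 x 30 + 45 x 0.5 = 262.5 degrees
Minute hand position: 45 x 6 = 270 degrees
Difference: |262.5 - 270| = 7.5 degrees
The angle between the hands is 7.5 degrees

Final answer: 7.5 degrees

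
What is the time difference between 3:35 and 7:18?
From 3:35 to 7:18:
(7 x 60 + 18) - (3 x 60 + 35) = 438 - 215 = 223 minutes
= 3 hours and 43 minutes

Final answer: 3 hours and 43 minutes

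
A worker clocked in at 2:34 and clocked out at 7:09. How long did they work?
From 2:34 to 7:09:
(7 x 60 + 9) - (2 x 60 + 34) = 429 - 154 = 275 minutes
= 4 hours and 35 minutes

Final answer: 4 hours and 35 minutes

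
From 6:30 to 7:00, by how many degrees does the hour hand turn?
The hour hand moves 0.5 degrees per minute.
Time elapsed: 7:00 - 6:30 = 30 minutes
Angular displacement: 30 x 0.5 = 15 degrees

Final answer: 15 degrees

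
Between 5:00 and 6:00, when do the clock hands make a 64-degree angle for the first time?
At t minutes past 5:00, the hour hand is at 30 x 5 + 0.5t degrees and the minute hand is at 6t degrees.
The smaller angle between them is 64 degrees when |30H - 5.5t| = 64 or |30H - 5.5t| = 296.
With H = 5, solve 30 x 5 - 5.5t = +/- target for each target:
  t = (30 x 5 - 64) / 5.5 = 15.64
  t = (30 x 5 + 64) / 5.5 = 38.91
  t = (30 x 5 - 296) / 5.5 = -26.55 (outside (0, 60))
  t = (30 x 5 + 296) / 5.5 = 81.09 (outside (0, 60))
Valid solutions in (0, 60): {15.64, 38.91} minutes.
The first occurrence is t = 15.64 minutes.
The hands form a 64-degree angle at 15.64 minutes past 5:00.

Final answer: 15.64 minutes past 5:00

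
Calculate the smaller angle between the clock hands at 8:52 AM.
Hour hand position: 8 x 30 + 52 x 0.5 = 266 degrees
Minute hand position: 52 x 6 = 312 degrees
Difference: |266 - 312| = 46 degrees
The angle between the hands is 46 degrees

Final answer: 46 degrees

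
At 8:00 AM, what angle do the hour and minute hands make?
Hour hand position: 8 x 30 + 0 x 0.5 = 240 degrees
Minute hand position: 0 x 6 = 0 degrees
Difference: |240 - 0| = 240 degrees
Since 240 > 180, the smaller angle is 360 - 240 = 120 degrees

Final answer: 120 degrees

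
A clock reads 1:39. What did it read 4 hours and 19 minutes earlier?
Starting time: 1:39 = 99 total minutes past 12:00
Subtracting: 4 hours and 19 minutes = 259 minutes
99 - 259 = -160 (negative, add 12 hours = 720) = 560 minutes
= 9 hours and 20 minutes past 12:00 = 9:20

Final answer: 9:20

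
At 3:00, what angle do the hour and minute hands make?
Hour hand position: 3 x 30 + 0 x 0.5 = 90 degrees
Minute hand position: 0 x 6 = 0 degrees
Difference: |90 - 0| = 90 degrees
The angle between the hands is 90 degrees

Final answer: 90 degrees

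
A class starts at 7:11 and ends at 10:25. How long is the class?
From 7:11 to 10:25:
(10 x 60 + 25) - (7 x 60 + 11) = 625 - 431 = 194 minutes
= 3 hours and 14 minutes

Final answer: 3 hours and 14 minutes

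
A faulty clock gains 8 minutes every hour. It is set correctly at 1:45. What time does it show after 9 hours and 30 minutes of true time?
For every 60 true minutes, the faulty clock advances 60 + 8 = 68 minutes.
True elapsed: 9 hours and 30 minutes = 570 minutes.
Faulty clock advances: 570 x 68/60 = 646 minutes (drift: 76 minutes ahead).
Shown time: 1:45 + 646 minutes = 12:31.

Final answer: 12:31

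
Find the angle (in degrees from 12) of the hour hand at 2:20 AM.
The hour hand moves 30 degrees per hour and 0.5 degrees per minute.
At 2:20: (2) x 30 + 20 x 0.5 = 60 + 10 = 70 degrees

Final answer: 70 degrees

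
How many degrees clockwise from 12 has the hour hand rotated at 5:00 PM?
The hour hand moves 30 degrees per hour and 0.5 degrees per minute.
At 5:00: (5) x 30 + 0 x 0.5 = 150 + 0 = 150 degrees

Final answer: 150 degrees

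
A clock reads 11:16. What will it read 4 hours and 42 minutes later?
Starting time: 11:16
Adding 42 minutes to 16 minutes: 16 + 42 = 58 minutes
Adding 4 hours: 11 + 4 = 15 - 12 = 3
Final time: 3:58

Final answer: 3:58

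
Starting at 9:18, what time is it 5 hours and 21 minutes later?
Starting time: 9:18
Adding 21 minutes to 18 minutes: 18 + 21 = 39 minutes
Adding 5 hours: 9 + 5 = 14 - 12 = 2
Final time: 2:39

Final answer: 2:39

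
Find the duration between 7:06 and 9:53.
From 7:06 to 9:53:
(9 x 60 + 53) - (7 x 60 + 6) = 593 - 426 = 167 minutes
= 2 hours and 47 minutes

Final answer: 2 hours and 47 minutes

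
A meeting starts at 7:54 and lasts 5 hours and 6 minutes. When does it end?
Starting time: 7:54
Adding 6 minutes to 54 minutes: 54 + 6 = 60 minutes = 1 hour
Adding 5 hours: 7 + 5 + 1 (carry) = 13 - 12 = 1
Final time: 1:00

Final answer: 1:00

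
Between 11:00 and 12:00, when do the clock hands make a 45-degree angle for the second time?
At t minutes past 11:00, the hour hand is at 30 x 11 + 0.5t degrees and the minute hand is at 6t degrees.
The smaller angle between them is 45 degrees when |30H - 5.5t| = 45 or |30H - 5.5t| = 315.
With H = 11, solve 30 x 11 - 5.5t = +/- target for each target:
  t = (30 x 11 - 45) / 5.5 = 51.82
  t = (30 x 11 + 45) / 5.5 = 68.18 (outside (0, 60))
  t = (30 x 11 - 315) / 5.5 = 2.73
  t = (30 x 11 + 315) / 5.5 = 117.27 (outside (0, 60))
Valid solutions in (0, 60): {2.73, 51.82} minutes.
The second occurrence is t = 51.82 minutes.
The hands form a 45-degree angle at 51.82 minutes past 11:00.

Final answer: 51.82 minutes past 11:00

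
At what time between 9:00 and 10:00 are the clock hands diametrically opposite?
For hands to be 180 degrees apart: |30H - 5.5t| = 180
With H = 9: t = (30 x 9 + 180)/5.5 = 81.82 or t = (30 x 9 - 180)/5.5 = 16.36
First valid solution (0 < t < 60): t = 16.36 minutes
The hands are opposite at 16.36 minutes past 9:00.

Final answer: 16.36 minutes past 9:00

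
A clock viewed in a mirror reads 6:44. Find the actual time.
Reflection across the vertical (12-6) axis maps a hand at angle A degrees to (360 - A) degrees, which sends a reading of T minutes past 12:00 to (720 - T) minutes past 12:00.
Mirror reads 6:44 = 404 minutes past 12:00.
Actual time: (720 - 404) mod 720 = 316 minutes = 5:16.

Final answer: 5:16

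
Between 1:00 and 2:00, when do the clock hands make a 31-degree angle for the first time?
At t minutes past 1:00, the hour hand is at 30 x 1 + 0.5t degrees and the minute hand is at 6t degrees.
The smaller angle between them is 31 degrees when |30H - 5.5t| = 31 or |30H - 5.5t| = 329.
With H = 1, solve 30 x 1 - 5.5t = +/- target for each target:
  t = (30 x 1 - 31) / 5.5 = -0.18 (outside (0, 60))
  t = (30 x 1 + 31) / 5.5 = 11.09
  t = (30 x 1 - 329) / 5.5 = -54.36 (outside (0, 60))
  t = (30 x 1 + 329) / 5.5 = 65.27 (outside (0, 60))
Valid solutions in (0, 60): {11.09} minutes.
The first occurrence is t = 11.09 minutes.
The hands form a 31-degree angle at 11.09 minutes past 1:00.

Final answer: 11.09 minutes past 1:00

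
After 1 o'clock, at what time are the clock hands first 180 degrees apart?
For hands to be 180 degrees apart: |30H - 5.5t| = 180
With H = 1: t = (30 x 1 + 180)/5.5 = 38.18 or t = (30 x 1 - 180)/5.5 = -27.27
First valid solution (0 < t < 60): t = 38.18 minutes
The hands are opposite at 38.18 minutes past 1:00.

Final answer: 38.18 minutes past 1:00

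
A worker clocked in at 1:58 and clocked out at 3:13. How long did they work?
From 1:58 to 3:13:
(3 x 60 + 13) - (1 x 60 + 58) = 193 - 118 = 75 minutes
= 1 hour and 15 minutes

Final answer: 1 hour and 15 minutes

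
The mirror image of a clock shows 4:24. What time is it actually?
Reflection across the vertical (12-6) axis maps a hand at angle A degrees to (360 - A) degrees, which sends a reading of T minutes past 12:00 to (720 - T) minutes past 12:00.
Mirror reads 4:24 = 264 minutes past 12:00.
Actual time: (720 - 264) mod 720 = 456 minutes = 7:36.

Final answer: 7:36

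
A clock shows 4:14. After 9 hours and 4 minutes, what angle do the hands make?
First find the time 9 hours and 4 minutes after 4:14.
Total minutes: 4 x 60 + 14 + 9 x 60 + 4 = 798.
798 mod 720 = 78 minutes = 1:18.
Now compute the angle at 1:18:
Hour hand: 1 x 30 + 18 x 0.5 = 39 degrees
Minute hand: 18 x 6 = 108 degrees
Difference: |39 - 108| = 69 degrees
The angle is 69 degrees

Final answer: 69 degrees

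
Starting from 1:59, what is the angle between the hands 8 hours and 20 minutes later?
First find the time 8 hours and 20 minutes after 1:59.
Total minutes: 1 x 60 + 59 + 8 x 60 + 20 = 619.
619 mod 720 = 619 minutes = 10:19.
Now compute the angle at 10:19:
Hour hand: 10 x 30 + 19 x 0.5 = 309.5 degrees
Minute hand: 19 x 6 = 114 degrees
Difference: |309.5 - 114| = 195.5 degrees
Smaller angle: 360 - 195.5 = 164.5 degrees

Final answer: 164.5 degrees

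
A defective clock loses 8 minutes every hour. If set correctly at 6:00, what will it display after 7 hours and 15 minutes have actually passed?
For every 60 true minutes, the faulty clock advances 60 - 8 = 52 minutes.
True elapsed: 7 hours and 15 minutes = 435 minutes.
Faulty clock advances: 435 x 52/60 = 377 minutes (drift: 58 minutes behind).
Shown time: 6:00 + 377 minutes = 12:17.

Final answer: 12:17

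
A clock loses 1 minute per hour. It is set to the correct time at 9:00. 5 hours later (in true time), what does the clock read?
For every 60 true minutes, the faulty clock advances 60 - 1 = 59 minutes.
True elapsed: 5 hours = 300 minutes.
Faulty clock advances: 300 x 59/60 = 295 minutes (drift: 5 minutes behind).
Shown time: 9:00 + 295 minutes = 1:55.

Final answer: 1:55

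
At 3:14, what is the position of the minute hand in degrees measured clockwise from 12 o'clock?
The minute hand moves 6 degrees per minute.
At 3:14: 14 x 6 = 84 degrees

Final answer: 84 degrees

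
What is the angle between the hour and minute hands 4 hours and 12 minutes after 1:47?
First find the time 4 hours and 12 minutes after 1:47.
Total minutes: 1 x 60 + 47 + 4 x 60 + 12 = 359.
359 mod 720 = 359 minutes = 5:59.
Now compute the angle at 5:59:
Hour hand: 5 x 30 + 59 x 0.5 = 179.5 degrees
Minute hand: 59 x 6 = 354 degrees
Difference: |179.5 - 354| = 174.5 degrees
The angle is 174.5 degrees

Final answer: 174.5 degrees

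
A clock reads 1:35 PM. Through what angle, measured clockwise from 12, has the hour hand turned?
The hour hand moves 30 degrees per hour and 0.5 degrees per minute.
At 1:35: (1) x 30 + 35 x 0.5 = 30 + 17.5 = 47.5 degrees

Final answer: 47.5 degrees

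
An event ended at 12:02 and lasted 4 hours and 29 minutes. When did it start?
Starting time: 12:02 = 2 total minutes past 12:00
Subtracting: 4 hours and 29 minutes = 269 minutes
2 - 269 = -267 (negative, add 12 hours = 720) = 453 minutes
= 7 hours and 33 minutes past 12:00 = 7:33

Final answer: 7:33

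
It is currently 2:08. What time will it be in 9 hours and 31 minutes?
Starting time: 2:08
Adding 31 minutes to 8 minutes: 8 + 31 = 39 minutes
Adding 9 hours: 2 + 9 = 11
Final time: 11:39

Final answer: 11:39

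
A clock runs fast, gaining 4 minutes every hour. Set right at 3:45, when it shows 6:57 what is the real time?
For every 60 true minutes, the faulty clock advances 64 minutes, so 1 faulty-clock minute corresponds to 60/64 true minutes.
From 3:45 to 6:57 on the faulty dial is 192 minutes.
True elapsed: 192 x 60/64 = 180 minutes = 3 hours.
True time: 3:45 + 3 hours = 6:45.

Final answer: 6:45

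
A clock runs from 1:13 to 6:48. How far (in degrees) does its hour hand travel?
The hour hand moves 0.5 degrees per minute.
Time elapsed: 6:48 - 1:13 = 335 minutes
Angular displacement: 335 x 0.5 = 167.5 degrees

Final answer: 167.5 degrees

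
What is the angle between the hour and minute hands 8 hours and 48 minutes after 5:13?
First find the time 8 hours and 48 minutes after 5:13.
Total minutes: 5 x 60 + 13 + 8 x 60 + 48 = 841.
841 mod 720 = 121 minutes = 2:01.
Now compute the angle at 2:01:
Hour hand: 2 x 30 + 1 x 0.5 = 60.5 degrees
Minute hand: 1 x 6 = 6 degrees
Difference: |60.5 - 6| = 54.5 degrees
The angle is 54.5 degrees

Final answer: 54.5 degrees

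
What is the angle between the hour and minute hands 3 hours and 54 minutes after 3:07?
First find the time 3 hours and 54 minutes after 3:07.
Total minutes: 3 x 60 + 7 + 3 x 60 + 54 = 421.
421 mod 720 = 421 minutes = 7:01.
Now compute the angle at 7:01:
Hour hand: 7 x 30 + 1 x 0.5 = 210.5 degrees
Minute hand: 1 x 6 = 6 degrees
Difference: |210.5 - 6| = 204.5 degrees
Smaller angle: 360 - 204.5 = 155.5 degrees

Final answer: 155.5 degrees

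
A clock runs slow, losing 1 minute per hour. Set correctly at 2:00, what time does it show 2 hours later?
For every 60 true minutes, the faulty clock advances 60 - 1 = 59 minutes.
True elapsed: 2 hours = 120 minutes.
Faulty clock advances: 120 x 59/60 = 118 minutes (drift: 2 minutes behind).
Shown time: 2:00 + 118 minutes = 3:58.

Final answer: 3:58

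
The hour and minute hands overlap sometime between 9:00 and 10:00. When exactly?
The minute hand gains 5.5 degrees per minute on the hour hand.
At 9:00, the hour hand is at 270 degrees and the minute hand is at 0 degrees.
The gap is 270 degrees. Time to close: 270/5.5 = 60 x 9/11 = 49.09 minutes.
The hands overlap at 49.09 minutes past 9:00.

Final answer: 49.09 minutes past 9:00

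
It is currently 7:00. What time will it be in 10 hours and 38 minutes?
Starting time: 7:00
Adding 38 minutes to 0 minutes: 0 + 38 = 38 minutes
Adding 10 hours: 7 + 10 = 17 - 12 = 5
Final time: 5:38

Final answer: 5:38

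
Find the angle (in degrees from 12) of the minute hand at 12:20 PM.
The minute hand moves 6 degrees per minute.
At 12:20: 20 x 6 = 120 degrees

Final answer: 120 degrees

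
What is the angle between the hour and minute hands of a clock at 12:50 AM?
Hour hand position: 0 x 30 + 50 x 0.5 = 25 degrees
Minute hand position: 50 x 6 = 300 degrees
Difference: |25 - 300| = 275 degrees
Since 275 > 180, the smaller angle is 360 - 275 = 85 degrees

Final answer: 85 degrees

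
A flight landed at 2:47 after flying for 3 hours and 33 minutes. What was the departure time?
Starting time: 2:47 = 167 total minutes past 12:00
Subtracting: 3 hours and 33 minutes = 213 minutes
167 - 213 = -46 (negative, add 12 hours = 720) = 674 minutes
= 11 hours and 14 minutes past 12:00 = 11:14

Final answer: 11:14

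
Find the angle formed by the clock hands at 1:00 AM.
Hour hand position: 1 x 30 + 0 x 0.5 = 30 degrees
Minute hand position: 0 x 6 = 0 degrees
Difference: |30 - 0| = 30 degrees
The angle between the hands is 30 degrees

Final answer: 30 degrees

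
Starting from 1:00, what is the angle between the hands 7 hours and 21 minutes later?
First find the time 7 hours and 21 minutes after 1:00.
Total minutes: 1 x 60 + 0 + 7 x 60 + 21 = 501.
501 mod 720 = 501 minutes = 8:21.
Now compute the angle at 8:21:
Hour hand: 8 x 30 + 21 x 0.5 = 250.5 degrees
Minute hand: 21 x 6 = 126 degrees
Difference: |250.5 - 126| = 124.5 degrees
The angle is 124.5 degrees

Final answer: 124.5 degrees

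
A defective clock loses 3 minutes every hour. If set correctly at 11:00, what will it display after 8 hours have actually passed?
For every 60 true minutes, the faulty clock advances 60 - 3 = 57 minutes.
True elapsed: 8 hours = 480 minutes.
Faulty clock advances: 480 x 57/60 = 456 minutes (drift: 24 minutes behind).
Shown time: 11:00 + 456 minutes = 6:36.

Final answer: 6:36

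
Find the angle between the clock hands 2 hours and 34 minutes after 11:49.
First find the time 2 hours and 34 minutes after 11:49.
Total minutes: 11 x 60 + 49 + 2 x 60 + 34 = 863.
863 mod 720 = 143 minutes = 2:23.
Now compute the angle at 2:23:
Hour hand: 2 x 30 + 23 x 0.5 = 71.5 degrees
Minute hand: 23 x 6 = 138 degrees
Difference: |71.5 - 138| = 66.5 degrees
The angle is 66.5 degrees

Final answer: 66.5 degrees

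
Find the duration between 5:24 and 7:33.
From 5:24 to 7:33:
(7 x 60 + 33) - (5 x 60 + 24) = 453 - 324 = 129 minutes
= 2 hours and 9 minutes

Final answer: 2 hours and 9 minutes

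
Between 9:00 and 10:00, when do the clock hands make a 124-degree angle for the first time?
At t minutes past 9:00, the hour hand is at 30 x 9 + 0.5t degrees and the minute hand is at 6t degrees.
The smaller angle between them is 124 degrees when |30H - 5.5t| = 124 or |30H - 5.5t| = 236.
With H = 9, solve 30 x 9 - 5.5t = +/- target for each target:
  t = (30 x 9 - 124) / 5.5 = 26.55
  t = (30 x 9 + 124) / 5.5 = 71.64 (outside (0, 60))
  t = (30 x 9 - 236) / 5.5 = 6.18
  t = (30 x 9 + 236) / 5.5 = 92 (outside (0, 60))
Valid solutions in (0, 60): {6.18, 26.55} minutes.
The first occurrence is t = 6.18 minutes.
The hands form a 124-degree angle at 6.18 minutes past 9:00.

Final answer: 6.18 minutes past 9:00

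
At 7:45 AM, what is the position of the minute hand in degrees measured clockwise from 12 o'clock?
The minute hand moves 6 degrees per minute.
At 7:45: 45 x 6 = 270 degrees

Final answer: 270 degrees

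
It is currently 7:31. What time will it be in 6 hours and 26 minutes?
Starting time: 7:31
Adding 26 minutes to 31 minutes: 31 + 26 = 57 minutes
Adding 6 hours: 7 + 6 = 13 - 12 = 1
Final time: 1:57

Final answer: 1:57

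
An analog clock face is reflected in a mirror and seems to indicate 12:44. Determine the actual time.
Reflection across the vertical (12-6) axis maps a hand at angle A degrees to (360 - A) degrees, which sends a reading of T minutes past 12:00 to (720 - T) minutes past 12:00.
Mirror reads 12:44 = 44 minutes past 12:00.
Actual time: (720 - 44) mod 720 = 676 minutes = 11:16.

Final answer: 11:16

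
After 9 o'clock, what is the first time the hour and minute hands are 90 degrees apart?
At t minutes past 9:00, the hour hand is at 30 x 9 + 0.5t degrees and the minute hand is at 6t degrees.
The smaller angle between them is 90 degrees when |30H - 5.5t| = 90 or |30H - 5.5t| = 270.
With H = 9, solve 30 x 9 - 5.5t = +/- target for each target:
  t = (30 x 9 - 90) / 5.5 = 32.73
  t = (30 x 9 + 90) / 5.5 = 65.45 (outside (0, 60))
  t = (30 x 9 - 270) / 5.5 = 0 (outside (0, 60))
  t = (30 x 9 + 270) / 5.5 = 98.18 (outside (0, 60))
Valid solutions in (0, 60): {32.73} minutes.
The first occurrence is t = 32.73 minutes.
The hands form a 90-degree angle at 32.73 minutes past 9:00.

Final answer: 32.73 minutes past 9:00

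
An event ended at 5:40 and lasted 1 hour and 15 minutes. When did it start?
Starting time: 5:40 = 340 total minutes past 12:00
Subtracting: 1 hour and 15 minutes = 75 minutes
340 - 75 = 265 minutes
= 4 hours and 25 minutes past 12:00 = 4:25

Final answer: 4:25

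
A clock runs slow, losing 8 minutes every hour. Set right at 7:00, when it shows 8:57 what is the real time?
For every 60 true minutes, the faulty clock advances 52 minutes, so 1 faulty-clock minute corresponds to 60/52 true minutes.
From 7:00 to 8:57 on the faulty dial is 117 minutes.
True elapsed: 117 x 60/52 = 135 minutes = 2 hours and 15 minutes.
True time: 7:00 + 2 hours and 15 minutes = 9:15.

Final answer: 9:15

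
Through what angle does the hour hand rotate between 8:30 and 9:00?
The hour hand moves 0.5 degrees per minute.
Time elapsed: 9:00 - 8:30 = 30 minutes
Angular displacement: 30 x 0.5 = 15 degrees

Final answer: 15 degrees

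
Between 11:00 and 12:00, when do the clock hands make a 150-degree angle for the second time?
At t minutes past 11:00, the hour hand is at 30 x 11 + 0.5t degrees and the minute hand is at 6t degrees.
The smaller angle between them is 150 degrees when |30H - 5.5t| = 150 or |30H - 5.5t| = 210.
With H = 11, solve 30 x 11 - 5.5t = +/- target for each target:
  t = (30 x 11 - 150) / 5.5 = 32.73
  t = (30 x 11 + 150) / 5.5 = 87.27 (outside (0, 60))
  t = (30 x 11 - 210) / 5.5 = 21.82
  t = (30 x 11 + 210) / 5.5 = 98.18 (outside (0, 60))
Valid solutions in (0, 60): {21.82, 32.73} minutes.
The second occurrence is t = 32.73 minutes.
The hands form a 150-degree angle at 32.73 minutes past 11:00.

Final answer: 32.73 minutes past 11:00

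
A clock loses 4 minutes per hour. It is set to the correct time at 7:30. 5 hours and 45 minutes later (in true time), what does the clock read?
For every 60 true minutes, the faulty clock advances 60 - 4 = 56 minutes.
True elapsed: 5 hours and 45 minutes = 345 minutes.
Faulty clock advances: 345 x 56/60 = 322 minutes (drift: 23 minutes behind).
Shown time: 7:30 + 322 minutes = 12:52.

Final answer: 12:52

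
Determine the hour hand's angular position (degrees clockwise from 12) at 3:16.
The hour hand moves 30 degrees per hour and 0.5 degrees per minute.
At 3:16: (3) x 30 + 16 x 0.5 = 90 + 8 = 98 degrees

Final answer: 98 degrees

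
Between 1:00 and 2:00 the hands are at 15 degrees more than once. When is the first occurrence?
At t minutes past 1:00, the hour hand is at 30 x 1 + 0.5t degrees and the minute hand is at 6t degrees.
The smaller angle between them is 15 degrees when |30H - 5.5t| = 15 or |30H - 5.5t| = 345.
With H = 1, solve 30 x 1 - 5.5t = +/- target for each target:
  t = (30 x 1 - 15) / 5.5 = 2.73
  t = (30 x 1 + 15) / 5.5 = 8.18
  t = (30 x 1 - 345) / 5.5 = -57.27 (outside (0, 60))
  t = (30 x 1 + 345) / 5.5 = 68.18 (outside (0, 60))
Valid solutions in (0, 60): {2.73, 8.18} minutes.
The first occurrence is t = 2.73 minutes.
The hands form a 15-degree angle at 2.73 minutes past 1:00.

Final answer: 2.73 minutes past 1:00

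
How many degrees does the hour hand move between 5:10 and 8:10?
The hour hand moves 0.5 degrees per minute.
Time elapsed: 8:10 - 5:10 = 180 minutes
Angular displacement: 180 x 0.5 = 90 degrees

Final answer: 90 degrees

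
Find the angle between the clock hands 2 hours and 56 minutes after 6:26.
First find the time 2 hours and 56 minutes after 6:26.
Total minutes: 6 x 60 + 26 + 2 x 60 + 56 = 562.
562 mod 720 = 562 minutes = 9:22.
Now compute the angle at 9:22:
Hour hand: 9 x 30 + 22 x 0.5 = 281 degrees
Minute hand: 22 x 6 = 132 degrees
Difference: |281 - 132| = 149 degrees
The angle is 149 degrees

Final answer: 149 degrees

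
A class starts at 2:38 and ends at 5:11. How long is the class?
From 2:38 to 5:11:
(5 x 60 + 11) - (2 x 60 + 38) = 311 - 158 = 153 minutes
= 2 hours and 33 minutes

Final answer: 2 hours and 33 minutes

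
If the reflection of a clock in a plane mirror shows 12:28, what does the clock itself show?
Reflection across the vertical (12-6) axis maps a hand at angle A degrees to (360 - A) degrees, which sends a reading of T minutes past 12:00 to (720 - T) minutes past 12:00.
Mirror reads 12:28 = 28 minutes past 12:00.
Actual time: (720 - 28) mod 720 = 692 minutes = 11:32.

Final answer: 11:32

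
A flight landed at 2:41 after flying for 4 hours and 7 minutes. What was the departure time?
Starting time: 2:41 = 161 total minutes past 12:00
Subtracting: 4 hours and 7 minutes = 247 minutes
161 - 247 = -86 (negative, add 12 hours = 720) = 634 minutes
= 10 hours and 34 minutes past 12:00 = 10:34

Final answer: 10:34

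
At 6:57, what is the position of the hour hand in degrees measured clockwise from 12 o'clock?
The hour hand moves 30 degrees per hour and 0.5 degrees per minute.
At 6:57: (6) x 30 + 57 x 0.5 = 180 + 28.5 = 208.5 degrees

Final answer: 208.5 degrees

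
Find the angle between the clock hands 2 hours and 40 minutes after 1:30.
First find the time 2 hours and 40 minutes after 1:30.
Total minutes: 1 x 60 + 30 + 2 x 60 + 40 = 250.
250 mod 720 = 250 minutes = 4:10.
Now compute the angle at 4:10:
Hour hand: 4 x 30 + 10 x 0.5 = 125 degrees
Minute hand: 10 x 6 = 60 degrees
Difference: |125 - 60| = 65 degrees
The angle is 65 degrees

Final answer: 65 degrees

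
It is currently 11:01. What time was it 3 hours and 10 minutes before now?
Starting time: 11:01 = 661 total minutes past 12:00
Subtracting: 3 hours and 10 minutes = 190 minutes
661 - 190 = 471 minutes
= 7 hours and 51 minutes past 12:00 = 7:51

Final answer: 7:51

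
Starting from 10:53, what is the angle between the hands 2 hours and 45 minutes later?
First find the time 2 hours and 45 minutes after 10:53.
Total minutes: 10 x 60 + 53 + 2 x 60 + 45 = 818.
818 mod 720 = 98 minutes = 1:38.
Now compute the angle at 1:38:
Hour hand: 1 x 30 + 38 x 0.5 = 49 degrees
Minute hand: 38 x 6 = 228 degrees
Difference: |49 - 228| = 179 degrees
The angle is 179 degrees

Final answer: 179 degrees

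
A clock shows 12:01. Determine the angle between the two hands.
Hour hand position: 0 x 30 + 1 x 0.5 = 0.5 degrees
Minute hand position: 1 x 6 = 6 degrees
Difference: |0.5 - 6| = 5.5 degrees
The angle between the hands is 5.5 degrees

Final answer: 5.5 degrees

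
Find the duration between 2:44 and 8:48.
From 2:44 to 8:48:
(8 x 60 + 48) - (2 x 60 + 44) = 528 - 164 = 364 minutes
= 6 hours and 4 minutes

Final answer: 6 hours and 4 minutes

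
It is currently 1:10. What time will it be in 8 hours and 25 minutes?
Starting time: 1:10
Adding 25 minutes to 10 minutes: 10 + 25 = 35 minutes
Adding 8 hours: 1 + 8 = 9
Final time: 9:35

Final answer: 9:35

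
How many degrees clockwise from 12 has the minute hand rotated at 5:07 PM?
The minute hand moves 6 degrees per minute.
At 5:07: 7 x 6 = 42 degrees

Final answer: 42 degrees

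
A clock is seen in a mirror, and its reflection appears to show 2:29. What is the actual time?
Reflection across the vertical (12-6) axis maps a hand at angle A degrees to (360 - A) degrees, which sends a reading of T minutes past 12:00 to (720 - T) minutes past 12:00.
Mirror reads 2:29 = 149 minutes past 12:00.
Actual time: (720 - 149) mod 720 = 571 minutes = 9:31.

Final answer: 9:31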